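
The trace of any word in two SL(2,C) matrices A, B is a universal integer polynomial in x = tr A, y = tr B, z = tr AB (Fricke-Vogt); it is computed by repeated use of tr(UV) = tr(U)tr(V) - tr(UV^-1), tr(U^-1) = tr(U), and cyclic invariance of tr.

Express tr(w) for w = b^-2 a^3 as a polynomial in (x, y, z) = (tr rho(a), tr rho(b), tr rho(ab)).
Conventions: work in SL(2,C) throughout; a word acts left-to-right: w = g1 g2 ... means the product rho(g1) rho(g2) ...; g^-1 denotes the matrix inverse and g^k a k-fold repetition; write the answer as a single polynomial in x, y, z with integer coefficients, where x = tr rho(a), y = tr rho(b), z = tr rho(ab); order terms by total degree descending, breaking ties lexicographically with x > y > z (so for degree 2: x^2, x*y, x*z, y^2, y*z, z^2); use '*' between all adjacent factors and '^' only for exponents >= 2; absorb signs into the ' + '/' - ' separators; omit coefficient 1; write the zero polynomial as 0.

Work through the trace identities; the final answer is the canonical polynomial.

tr(a^2) = tr(a) tr(a) - tr(1) = x^2 - 2
tr(a^3) = tr(a) tr(a^2) - tr(a) = x^3 - 3*x
tr(a b a) = tr(a) tr(b a) - tr(b) = x*z - y
tr(a^3 b) = tr(a) tr(a b a) - tr(a b) = x^2*z - x*y - z
tr(a^3 b^-1) = tr(a^3) tr(b) - tr(a^3 b) = x^3*y - x^2*z - 2*x*y + z
tr(b^-2 a^3) = tr(a^3 b^-1) tr(b) - tr(a^3) = x^3*y^2 - x^2*y*z - x^3 - 2*x*y^2 + y*z + 3*x

x^3*y^2 - x^2*y*z - x^3 - 2*x*y^2 + y*z + 3*x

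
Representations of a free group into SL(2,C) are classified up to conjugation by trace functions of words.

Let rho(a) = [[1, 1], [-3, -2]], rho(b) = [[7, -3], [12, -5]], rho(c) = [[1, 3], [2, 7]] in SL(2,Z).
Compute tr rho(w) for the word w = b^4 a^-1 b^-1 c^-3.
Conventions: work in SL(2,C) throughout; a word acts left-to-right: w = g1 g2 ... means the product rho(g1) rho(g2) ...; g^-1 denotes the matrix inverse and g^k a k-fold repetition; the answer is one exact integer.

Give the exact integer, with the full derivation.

72071

rho(b) = [[7, -3], [12, -5]]
... * rho(b) = [[7, -3], [12, -5]]  ->  [[13, -6], [24, -11]]
... * rho(b) = [[7, -3], [12, -5]]  ->  [[19, -9], [36, -17]]
... * rho(b) = [[7, -3], [12, -5]]  ->  [[25, -12], [48, -23]]
... * rho(a^-1) = [[-2, -1], [3, 1]]  ->  [[-86, -37], [-165, -71]]
... * rho(b^-1) = [[-5, 3], [-12, 7]]  ->  [[874, -517], [1677, -992]]
... * rho(c^-1) = [[7, -3], [-2, 1]]  ->  [[7152, -3139], [13723, -6023]]
... * rho(c^-1) = [[7, -3], [-2, 1]]  ->  [[56342, -24595], [108107, -47192]]
... * rho(c^-1) = [[7, -3], [-2, 1]]  ->  [[443584, -193621], [851133, -371513]]
tr = 443584 + -371513 = 72071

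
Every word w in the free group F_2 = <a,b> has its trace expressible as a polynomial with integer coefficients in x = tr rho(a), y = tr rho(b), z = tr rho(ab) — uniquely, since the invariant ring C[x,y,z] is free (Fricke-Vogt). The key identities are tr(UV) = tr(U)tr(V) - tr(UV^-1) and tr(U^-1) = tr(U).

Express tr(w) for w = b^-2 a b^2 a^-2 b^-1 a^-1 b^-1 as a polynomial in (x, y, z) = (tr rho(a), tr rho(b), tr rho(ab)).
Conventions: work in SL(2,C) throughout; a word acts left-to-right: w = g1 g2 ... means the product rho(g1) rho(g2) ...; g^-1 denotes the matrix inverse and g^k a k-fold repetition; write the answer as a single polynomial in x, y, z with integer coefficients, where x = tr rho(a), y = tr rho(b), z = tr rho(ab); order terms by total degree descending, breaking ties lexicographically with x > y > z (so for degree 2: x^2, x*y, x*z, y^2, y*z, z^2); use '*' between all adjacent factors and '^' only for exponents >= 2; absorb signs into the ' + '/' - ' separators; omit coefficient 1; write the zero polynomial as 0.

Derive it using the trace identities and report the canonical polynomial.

-x^2*y^4*z^2 + x^3*y^3*z + x*y^5*z + x*y^3*z^3 + x^2*y^2*z^2 - x^3*y*z - 4*x*y^3*z - x*y*z^3 - x^2*y^2 - y^4 - y^2*z^2 + 4*x*y*z + 4*y^2 + z^2 - 2

tr(b^2 a) = tr(b)*tr(a b) - tr(a)   [square of b] = y*z - x
tr(b^2) = tr(b)*tr(b) - tr(1)   [square of b] = y^2 - 2
tr(a b^2 a) = tr(a)*tr(b^2 a) - tr(b^2)   [square of a] = x*y*z - x^2 - y^2 + 2
tr(a b a b) = tr(b a)*tr(b a) - tr(1)   [split at a repeated b] = z^2 - 2
next, tr(a b a) = tr(a)*tr(b a) - tr(b)   [square of a] = x*z - y
next, tr(a b^2 a b) = tr(b)*tr(a b a b) - tr(a b a)   [square of b] = y*z^2 - x*z - y
tr(a b^2 a b^-1) = tr(a b^2 a)*tr(b) - tr(a b^2 a b)   [inverse elimination on b] = x*y^2*z - x^2*y - y^3 - y*z^2 + x*z + 3*y
next, tr(b^-2 a b^2 a) = tr(a b^2 a b^-1)*tr(b) - tr(a b^2 a)   [inverse elimination on b] = x*y^3*z - x^2*y^2 - y^4 - y^2*z^2 + x^2 + 4*y^2 - 2
tr(a b^2 a^-1 b^-2) = tr(b^-2 a b^2)*tr(a) - tr(b^-2 a b^2 a)   [inverse elimination on a] = -x*y^3*z + x^2*y^2 + y^4 + y^2*z^2 - 4*y^2 + 2
and tr(a b^2 a^-1 b^-1) = tr(b^-1 a b^2)*tr(a) - tr(b^-1 a b^2 a)   [inverse elimination on a] = -x*y^2*z + x^2*y + y^3 + y*z^2 - 3*y
tr(b^-2 a b^2 a^-1 b^-1) = tr(a b^2 a^-1 b^-2)*tr(b) - tr(a b^2 a^-1 b^-1)   [inverse elimination on b] = -x*y^4*z + x^2*y^3 + y^5 + y^3*z^2 + x*y^2*z - x^2*y - 5*y^3 - y*z^2 + 5*y
next, tr(a^2 b^2 a) = tr(a)*tr(b^2 a^2) - tr(b^2 a)   [square of a] = x^2*y*z - x^3 - x*y^2 - y*z + 3*x
next, tr(b^2 a b) = tr(b)*tr(b a b) - tr(b a)   [square of b] = y^2*z - x*y - z
tr(a^2 b^2 a b) = tr(a)*tr(b^2 a b a) - tr(b^2 a b)   [square of a] = x*y*z^2 - x^2*z - y^2*z + z
and tr(b^-1 a^2 b^2 a) = tr(a^2 b^2 a)*tr(b) - tr(a^2 b^2 a b)   [inverse elimination on b] = x^2*y^2*z - x^3*y - x*y^3 - x*y*z^2 + x^2*z + 3*x*y - z
tr(a b^2 a^-1 b^-1 a) = tr(b^-1 a^2 b^2)*tr(a) - tr(b^-1 a^2 b^2 a)   [inverse elimination on a] = -x^2*y^2*z + x^3*y + x*y^3 + x*y*z^2 - 4*x*y + z
and tr(b a b a b^2) = tr(b)*tr(a b a b^2) - tr(a b a b)   [square of b] = y^2*z^2 - x*y*z - y^2 - z^2 + 2
and tr(a b a b a b) = tr(a b)*tr(a b a b) - tr(a^-1 b^-1)   [split at a repeated a] = z^3 - 3*z
and tr(a b a b a) = tr(a)*tr(b a b a) - tr(b a b)   [square of a] = x*z^2 - y*z - x
tr(b a b a b^2 a) = tr(b)*tr(a b a b a b) - tr(a b a b a)   [square of b] = y*z^3 - x*z^2 - 2*y*z + x
next, tr(a b a b^2 a^-1 b) = tr(b a b a b^2)*tr(a) - tr(b a b a b^2 a)   [inverse elimination on a] = x*y^2*z^2 - x^2*y*z - y*z^3 - x*y^2 + 2*y*z + x
tr(a b^2 a^-1 b^-1 a b) = tr(a b a b^2 a^-1)*tr(b) - tr(a b a b^2 a^-1 b)   [inverse elimination on b] = -x*y^2*z^2 + x^2*y*z + y^3*z + y*z^3 - 3*y*z - x
and tr(b^-1 a b^2 a^-1 b^-1 a) = tr(a b^2 a^-1 b^-1 a)*tr(b) - tr(a b^2 a^-1 b^-1 a b)   [inverse elimination on b] = -x^2*y^3*z + x^3*y^2 + x*y^4 + 2*x*y^2*z^2 - x^2*y*z - y^3*z - y*z^3 - 4*x*y^2 + 4*y*z + x
and tr(b^-2 a b^2 a^-1 b^-1 a) = tr(b^-1 a b^2 a^-1 b^-1 a)*tr(b) - tr(b^-1 a b^2 a^-1 b^-1 a b)   [inverse elimination on b] = -x^2*y^4*z + x^3*y^3 + x*y^5 + 2*x*y^3*z^2 - y^4*z - y^2*z^3 - x^3*y - 5*x*y^3 - x*y*z^2 + 4*y^2*z + 5*x*y - z
next, tr(b^-1 a b^2 a^-1 b^-1 a^-1 b^-1) = tr(b^-2 a b^2 a^-1 b^-1)*tr(a) - tr(b^-2 a b^2 a^-1 b^-1 a)   [inverse elimination on a] = -x*y^3*z^2 + x^2*y^2*z + y^4*z + y^2*z^3 - 4*y^2*z + z
next, tr(b^-1 a b^2 a^-1 b^-1 a^-1) = tr(b^-1 a b^2 a^-1 b^-1)*tr(a) - tr(b^-1 a b^2 a^-1 b^-1 a)   [inverse elimination on a] = -x*y^2*z^2 + x^2*y*z + y^3*z + y*z^3 - 4*y*z + x
tr(b^-1 a^-1 b^-3 a b^2 a^-1) = tr(b^-1 a b^2 a^-1 b^-1 a^-1 b^-1)*tr(b) - tr(b^-1 a b^2 a^-1 b^-1 a^-1)   [inverse elimination on b] = -x*y^4*z^2 + x^2*y^3*z + y^5*z + y^3*z^3 + x*y^2*z^2 - x^2*y*z - 5*y^3*z - y*z^3 + 5*y*z - x
next, tr(b^-1 a) = tr(a)*tr(b) - tr(a b)   [inverse elimination on b] = x*y - z
next, tr(b^-2 a) = tr(b^-1 a)*tr(b) - tr(b^-1 a b)   [inverse elimination on b] = x*y^2 - y*z - x
tr(a b a b^-1) = tr(a b a)*tr(b) - tr(a b a b)   [inverse elimination on b] = x*y*z - y^2 - z^2 + 2
next, tr(b^-1 a b a b^-1) = tr(a b a b^-1)*tr(b) - tr(a b a)   [inverse elimination on b] = x*y^2*z - y^3 - y*z^2 - x*z + 3*y
tr(b^-3 a b a) = tr(b^-1 a b a b^-1)*tr(b) - tr(b^-1 a b a)   [inverse elimination on b] = x*y^3*z - y^4 - y^2*z^2 - 2*x*y*z + 4*y^2 + z^2 - 2
next, tr(a^-1 b^-3 a b) = tr(b^-3 a b)*tr(a) - tr(b^-3 a b a)   [inverse elimination on a] = -x*y^3*z + x^2*y^2 + y^4 + y^2*z^2 + x*y*z - x^2 - 4*y^2 - z^2 + 2
and tr(b^-2 a b^2 a^-2 b^-1 a^-1 b^-1) = tr(b^-1 a^-1 b^-3 a b^2 a^-1)*tr(a) - tr(b^-1 a^-1 b^-3 a b^2)   [inverse elimination on a] = -x^2*y^4*z^2 + x^3*y^3*z + x*y^5*z + x*y^3*z^3 + x^2*y^2*z^2 - x^3*y*z - 4*x*y^3*z - x*y*z^3 - x^2*y^2 - y^4 - y^2*z^2 + 4*x*y*z + 4*y^2 + z^2 - 2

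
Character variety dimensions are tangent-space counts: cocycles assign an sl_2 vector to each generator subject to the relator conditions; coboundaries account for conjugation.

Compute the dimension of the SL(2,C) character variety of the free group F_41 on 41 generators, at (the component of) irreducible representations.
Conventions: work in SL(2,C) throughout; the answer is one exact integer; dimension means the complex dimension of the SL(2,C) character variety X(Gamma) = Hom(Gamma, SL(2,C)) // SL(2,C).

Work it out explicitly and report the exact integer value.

120

The free group F_41: 41 generators, no relators.
So Z^1 = (sl_2)^41 in full: dim Z^1 = 123.
Irreducibility makes the coboundary map sl_2 -> Z^1 injective (trivial centralizer), so dim B^1 = 3.
dim H^1 = 123 - 3 = 120, which is dim X.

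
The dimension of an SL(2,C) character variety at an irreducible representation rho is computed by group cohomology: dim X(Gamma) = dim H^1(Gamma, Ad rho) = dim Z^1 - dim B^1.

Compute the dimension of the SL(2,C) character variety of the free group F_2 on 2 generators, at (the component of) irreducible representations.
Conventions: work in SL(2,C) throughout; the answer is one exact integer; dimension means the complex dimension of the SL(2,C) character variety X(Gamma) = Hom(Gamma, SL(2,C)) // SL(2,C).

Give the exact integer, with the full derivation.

Here Gamma is free of rank 2 — no relator constrains a cocycle.
A cocycle picks one sl_2 vector per generator freely, giving dim Z^1 = 3*2 = 6.
dim B^1 = 3: the coboundary map is injective because an irreducible image has centralizer 0 in sl_2.
dim H^1 = 6 - 3 = 3, which is dim X.

3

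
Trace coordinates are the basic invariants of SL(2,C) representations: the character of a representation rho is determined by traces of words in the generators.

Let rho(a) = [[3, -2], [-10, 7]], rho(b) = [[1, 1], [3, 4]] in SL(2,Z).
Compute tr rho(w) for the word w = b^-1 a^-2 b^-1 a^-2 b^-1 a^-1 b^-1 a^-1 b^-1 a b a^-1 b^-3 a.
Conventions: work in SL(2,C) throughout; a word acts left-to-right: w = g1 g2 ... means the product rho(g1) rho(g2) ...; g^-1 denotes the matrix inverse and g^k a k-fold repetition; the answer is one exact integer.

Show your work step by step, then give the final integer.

-1286363577725

rho(b^-1) = [[4, -1], [-3, 1]]
... * rho(a^-1) = [[7, 2], [10, 3]]  ->  [[18, 5], [-11, -3]]
... * rho(a^-1) = [[7, 2], [10, 3]]  ->  [[176, 51], [-107, -31]]
... * rho(b^-1) = [[4, -1], [-3, 1]]  ->  [[551, -125], [-335, 76]]
... * rho(a^-1) = [[7, 2], [10, 3]]  ->  [[2607, 727], [-1585, -442]]
... * rho(a^-1) = [[7, 2], [10, 3]]  ->  [[25519, 7395], [-15515, -4496]]
... * rho(b^-1) = [[4, -1], [-3, 1]]  ->  [[79891, -18124], [-48572, 11019]]
... * rho(a^-1) = [[7, 2], [10, 3]]  ->  [[377997, 105410], [-229814, -64087]]
... * rho(b^-1) = [[4, -1], [-3, 1]]  ->  [[1195758, -272587], [-726995, 165727]]
... * rho(a^-1) = [[7, 2], [10, 3]]  ->  [[5644436, 1573755], [-3431695, -956809]]
... * rho(b^-1) = [[4, -1], [-3, 1]]  ->  [[17856479, -4070681], [-10856353, 2474886]]
... * rho(a) = [[3, -2], [-10, 7]]  ->  [[94276247, -64207725], [-57317919, 39036908]]
... * rho(b) = [[1, 1], [3, 4]]  ->  [[-98346928, -162554653], [59792805, 98829713]]
... * rho(a^-1) = [[7, 2], [10, 3]]  ->  [[-2313975026, -684357815], [1406846765, 416074749]]
... * rho(b^-1) = [[4, -1], [-3, 1]]  ->  [[-7202826659, 1629617211], [4379162813, -990772016]]
... * rho(b^-1) = [[4, -1], [-3, 1]]  ->  [[-33700158269, 8832443870], [20488967300, -5369934829]]
... * rho(b^-1) = [[4, -1], [-3, 1]]  ->  [[-161297964686, 42532602139], [98065673687, -25858902129]]
... * rho(a) = [[3, -2], [-10, 7]]  ->  [[-909219915448, 620324144345], [552786042351, -377143662277]]
tr = -909219915448 + -377143662277 = -1286363577725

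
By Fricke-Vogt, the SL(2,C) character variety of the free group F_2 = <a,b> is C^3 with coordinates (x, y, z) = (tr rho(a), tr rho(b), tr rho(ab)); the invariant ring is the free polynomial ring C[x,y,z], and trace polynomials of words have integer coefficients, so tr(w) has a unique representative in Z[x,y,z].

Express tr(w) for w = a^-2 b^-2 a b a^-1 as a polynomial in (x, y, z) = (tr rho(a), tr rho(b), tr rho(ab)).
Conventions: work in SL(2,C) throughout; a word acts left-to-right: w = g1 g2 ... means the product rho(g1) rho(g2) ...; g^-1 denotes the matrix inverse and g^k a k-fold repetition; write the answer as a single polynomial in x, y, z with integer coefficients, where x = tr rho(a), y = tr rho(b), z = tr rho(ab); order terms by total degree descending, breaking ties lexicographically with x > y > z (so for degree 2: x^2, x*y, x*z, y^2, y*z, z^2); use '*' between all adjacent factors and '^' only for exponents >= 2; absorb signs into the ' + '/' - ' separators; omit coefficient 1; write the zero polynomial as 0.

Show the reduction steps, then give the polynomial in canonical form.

tr(a b a) = tr(a)*tr(b a) - tr(b) = x*z - y
tr(a b a b) = tr(b a)*tr(b a) - tr(1) = z^2 - 2
tr(b^-1 a b a) = tr(a b a)*tr(b) - tr(a b a b) = x*y*z - y^2 - z^2 + 2
tr(a b a^-1 b^-1) = tr(b^-1 a b)*tr(a) - tr(b^-1 a b a) = -x*y*z + x^2 + y^2 + z^2 - 2
tr(b^-2 a b a^-1) = tr(a b a^-1 b^-1)*tr(b) - tr(a b a^-1) = -x*y^2*z + x^2*y + y^3 + y*z^2 - 3*y
tr(b^-1 a) = tr(a)*tr(b) - tr(a b) = x*y - z
tr(b^-2 a b a^-2) = tr(b^-2 a b a^-1)*tr(a) - tr(b^-2 a b) = -x^2*y^2*z + x^3*y + x*y^3 + x*y*z^2 - 4*x*y + z
tr(a^-2 b^-2 a b a^-1) = tr(b^-2 a b a^-2)*tr(a) - tr(b^-2 a b a^-1) = -x^3*y^2*z + x^4*y + x^2*y^3 + x^2*y*z^2 + x*y^2*z - 5*x^2*y - y^3 - y*z^2 + x*z + 3*y

-x^3*y^2*z + x^4*y + x^2*y^3 + x^2*y*z^2 + x*y^2*z - 5*x^2*y - y^3 - y*z^2 + x*z + 3*y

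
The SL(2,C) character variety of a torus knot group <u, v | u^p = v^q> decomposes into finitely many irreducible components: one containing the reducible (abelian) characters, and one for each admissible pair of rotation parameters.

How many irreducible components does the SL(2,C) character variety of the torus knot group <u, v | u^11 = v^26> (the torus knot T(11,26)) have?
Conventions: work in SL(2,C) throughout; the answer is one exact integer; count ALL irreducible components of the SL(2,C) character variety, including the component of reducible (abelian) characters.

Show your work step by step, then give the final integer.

For T(11,26): irreducibility forces the central element u^11 = v^26 to one of +I, -I.
This locks tr(u) to 2*cos(pi*alpha/11), alpha in 1..10, and tr(v) to 2*cos(pi*beta/26), beta in 1..25, on each component of irreducible characters.
Consistency of u^11 = (-1)^alpha I with v^26 = (-1)^beta I forces alpha = beta (mod 2).
Counting: 5 odd alphas x 13 odd betas + 5 even alphas x 12 even betas = 65 + 60 = 125.
components with irreducible characters: 125; plus the single component of reducible (abelian) characters: total 126.

126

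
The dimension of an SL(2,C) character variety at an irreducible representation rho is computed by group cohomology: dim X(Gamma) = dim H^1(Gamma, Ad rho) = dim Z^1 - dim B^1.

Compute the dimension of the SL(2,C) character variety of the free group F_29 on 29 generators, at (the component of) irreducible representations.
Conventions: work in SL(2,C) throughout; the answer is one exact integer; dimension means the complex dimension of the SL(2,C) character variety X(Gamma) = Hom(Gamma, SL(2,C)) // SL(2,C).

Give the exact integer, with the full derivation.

84

The free group F_29: 29 generators, no relators.
A cocycle picks one sl_2 vector per generator freely, giving dim Z^1 = 3*29 = 87.
Irreducibility makes the coboundary map sl_2 -> Z^1 injective (trivial centralizer), so dim B^1 = 3.
dim X = dim H^1 = dim Z^1 - dim B^1 = 87 - 3 = 84.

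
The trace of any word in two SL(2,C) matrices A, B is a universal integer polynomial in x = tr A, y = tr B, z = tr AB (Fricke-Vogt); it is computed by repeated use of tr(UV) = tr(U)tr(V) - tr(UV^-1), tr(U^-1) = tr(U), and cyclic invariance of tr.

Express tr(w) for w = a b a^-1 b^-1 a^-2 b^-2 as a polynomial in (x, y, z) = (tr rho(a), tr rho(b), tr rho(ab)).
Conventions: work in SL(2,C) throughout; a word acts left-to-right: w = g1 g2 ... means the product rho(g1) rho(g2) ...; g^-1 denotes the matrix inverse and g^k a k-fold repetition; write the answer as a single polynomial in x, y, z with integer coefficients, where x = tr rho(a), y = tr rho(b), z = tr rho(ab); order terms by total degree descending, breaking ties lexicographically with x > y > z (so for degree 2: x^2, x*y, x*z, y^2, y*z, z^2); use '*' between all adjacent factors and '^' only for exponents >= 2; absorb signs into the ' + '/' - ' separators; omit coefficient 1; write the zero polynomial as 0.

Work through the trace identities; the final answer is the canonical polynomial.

-x^2*y^2*z^2 + x^3*y*z + 2*x*y^3*z + x*y*z^3 - x^2*y^2 - y^4 - y^2*z^2 - 4*x*y*z + 4*y^2 + z^2 - 2

and trace(a^-1) = trace(a) = x
and trace(b a b) = trace(b)*trace(a b) - trace(a)  (reduce the b square) = y*z - x
trace(b a b a) = trace(b a)*trace(b a) - trace(1)  (split on b) = z^2 - 2
trace(a^-1 b a b) = trace(b a b)*trace(a) - trace(b a b a)  (eliminate a^-1) = x*y*z - x^2 - z^2 + 2
trace(b^-1 a^-1 b a) = trace(a^-1 b a)*trace(b) - trace(a^-1 b a b)  (eliminate b^-1) = -x*y*z + x^2 + y^2 + z^2 - 2
next, trace(b a^-1 b^-1 a^-1) = trace(b^-1 a^-1 b)*trace(a) - trace(b^-1 a^-1 b a)  (eliminate a^-1) = x*y*z - y^2 - z^2 + 2
trace(a^-1 b) = trace(b)*trace(a) - trace(b a)  (eliminate a^-1) = x*y - z
trace(a b a) = trace(a)*trace(b a) - trace(b)  (reduce the a square) = x*z - y
trace(a b a b a) = trace(a)*trace(b a b a) - trace(b a b)  (reduce the a square) = x*z^2 - y*z - x
trace(a b a b a b) = trace(a b a b)*trace(a b) - trace(b a)  (split on a) = z^3 - 3*z
next, trace(b a b a b^-1 a) = trace(a b a b a)*trace(b) - trace(a b a b a b)  (eliminate b^-1) = x*y*z^2 - y^2*z - z^3 - x*y + 3*z
trace(a^-1 b a b a b^-1) = trace(b a b a b^-1)*trace(a) - trace(b a b a b^-1 a)  (eliminate a^-1) = -x*y*z^2 + x^2*z + y^2*z + z^3 - 3*z
and trace(b^-1 a^-2 b a b a) = trace(a^-1 b a b a b^-1)*trace(a) - trace(a^-1 b a b a b^-1 a)  (eliminate a^-1) = -x^2*y*z^2 + x^3*z + x*y^2*z + x*z^3 - 4*x*z + y
trace(a b a^-1 b^-1 a^-2 b) = trace(b^-1 a^-2 b a b)*trace(a) - trace(b^-1 a^-2 b a b a)  (eliminate a^-1) = x^2*y*z^2 - x^3*z - x*y^2*z - x*z^3 + x^2*y + 3*x*z - y
trace(b^-1 a b a^-1 b^-1 a^-2) = trace(a b a^-1 b^-1 a^-2)*trace(b) - trace(a b a^-1 b^-1 a^-2 b)  (eliminate b^-1) = -x^2*y*z^2 + x^3*z + 2*x*y^2*z + x*z^3 - x^2*y - y^3 - y*z^2 - 3*x*z + 3*y
trace(a b a^-1 b^-1 a^-2 b^-2) = trace(b^-1 a b a^-1 b^-1 a^-2)*trace(b) - trace(b^-1 a b a^-1 b^-1 a^-2 b)  (eliminate b^-1) = -x^2*y^2*z^2 + x^3*y*z + 2*x*y^3*z + x*y*z^3 - x^2*y^2 - y^4 - y^2*z^2 - 4*x*y*z + 4*y^2 + z^2 - 2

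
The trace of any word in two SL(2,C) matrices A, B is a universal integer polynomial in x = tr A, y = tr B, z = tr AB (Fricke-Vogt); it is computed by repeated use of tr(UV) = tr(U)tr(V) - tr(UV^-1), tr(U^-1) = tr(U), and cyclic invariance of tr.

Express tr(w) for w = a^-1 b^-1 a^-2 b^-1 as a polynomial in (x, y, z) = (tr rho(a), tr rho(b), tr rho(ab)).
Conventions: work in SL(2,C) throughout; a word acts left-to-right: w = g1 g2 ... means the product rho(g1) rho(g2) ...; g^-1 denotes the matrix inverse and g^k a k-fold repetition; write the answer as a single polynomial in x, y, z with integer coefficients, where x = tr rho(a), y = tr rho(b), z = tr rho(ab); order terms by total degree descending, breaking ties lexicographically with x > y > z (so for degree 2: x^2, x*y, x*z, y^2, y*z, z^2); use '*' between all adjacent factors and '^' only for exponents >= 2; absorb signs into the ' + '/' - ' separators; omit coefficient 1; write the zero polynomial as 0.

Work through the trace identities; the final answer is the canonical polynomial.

trace(b^-1) = trace(b) = y
trace(b^-1 a) = trace(a)*trace(b) - trace(a b) = x*y - z
trace(a^-1 b^-1) = trace(b^-1)*trace(a) - trace(b^-1 a) = z
trace(a^-1 b^-1 a^-1) = trace(a^-1 b^-1)*trace(a) - trace(a^-1 b^-1 a) = x*z - y
trace(a^-1 b^-1 a^-2) = trace(a^-1 b^-1 a^-1)*trace(a) - trace(a^-1 b^-1) = x^2*z - x*y - z
trace(a^-2 b) = trace(b a^-1)*trace(a) - trace(b) = x^2*y - x*z - y
trace(a^-2 b a^-1) = trace(a^-2 b)*trace(a) - trace(a^-2 b a) = x^3*y - x^2*z - 2*x*y + z
trace(b^2) = trace(b)*trace(b) - trace(1) = y^2 - 2
trace(b^2 a) = trace(b)*trace(a b) - trace(a) = y*z - x
trace(a^-1 b^2) = trace(b^2)*trace(a) - trace(b^2 a) = x*y^2 - y*z - x
trace(b a^-2 b) = trace(a^-1 b^2)*trace(a) - trace(a^-1 b^2 a) = x^2*y^2 - x*y*z - x^2 - y^2 + 2
trace(b a b a) = trace(a b)*trace(a b) - trace(1) = z^2 - 2
trace(b a b a^-1) = trace(b a b)*trace(a) - trace(b a b a) = x*y*z - x^2 - z^2 + 2
trace(b a^-2 b a) = trace(b a b a^-1)*trace(a) - trace(b a b) = x^2*y*z - x^3 - x*z^2 - y*z + 3*x
trace(a^-2 b a^-1 b) = trace(b a^-2 b)*trace(a) - trace(b a^-2 b a) = x^3*y^2 - 2*x^2*y*z - x*y^2 + x*z^2 + y*z - x
trace(a^-1 b^-1 a^-2 b) = trace(a^-2 b a^-1)*trace(b) - trace(a^-2 b a^-1 b) = x^2*y*z - x*y^2 - x*z^2 + x
trace(a^-1 b^-1 a^-2 b^-1) = trace(a^-1 b^-1 a^-2)*trace(b) - trace(a^-1 b^-1 a^-2 b) = x*z^2 - y*z - x

x*z^2 - y*z - x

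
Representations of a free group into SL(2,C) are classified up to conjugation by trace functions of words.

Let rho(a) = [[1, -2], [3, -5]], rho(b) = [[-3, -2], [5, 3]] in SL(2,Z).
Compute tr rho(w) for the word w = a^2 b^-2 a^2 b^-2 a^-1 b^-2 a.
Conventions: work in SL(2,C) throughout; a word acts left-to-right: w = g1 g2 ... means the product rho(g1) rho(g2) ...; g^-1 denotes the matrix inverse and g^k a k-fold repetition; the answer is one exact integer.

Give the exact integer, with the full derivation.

-194

rho(a) = [[1, -2], [3, -5]]
... * rho(a) = [[1, -2], [3, -5]]  ->  [[-5, 8], [-12, 19]]
... * rho(b^-1) = [[3, 2], [-5, -3]]  ->  [[-55, -34], [-131, -81]]
... * rho(b^-1) = [[3, 2], [-5, -3]]  ->  [[5, -8], [12, -19]]
... * rho(a) = [[1, -2], [3, -5]]  ->  [[-19, 30], [-45, 71]]
... * rho(a) = [[1, -2], [3, -5]]  ->  [[71, -112], [168, -265]]
... * rho(b^-1) = [[3, 2], [-5, -3]]  ->  [[773, 478], [1829, 1131]]
... * rho(b^-1) = [[3, 2], [-5, -3]]  ->  [[-71, 112], [-168, 265]]
... * rho(a^-1) = [[-5, 2], [-3, 1]]  ->  [[19, -30], [45, -71]]
... * rho(b^-1) = [[3, 2], [-5, -3]]  ->  [[207, 128], [490, 303]]
... * rho(b^-1) = [[3, 2], [-5, -3]]  ->  [[-19, 30], [-45, 71]]
... * rho(a) = [[1, -2], [3, -5]]  ->  [[71, -112], [168, -265]]
tr = 71 + -265 = -194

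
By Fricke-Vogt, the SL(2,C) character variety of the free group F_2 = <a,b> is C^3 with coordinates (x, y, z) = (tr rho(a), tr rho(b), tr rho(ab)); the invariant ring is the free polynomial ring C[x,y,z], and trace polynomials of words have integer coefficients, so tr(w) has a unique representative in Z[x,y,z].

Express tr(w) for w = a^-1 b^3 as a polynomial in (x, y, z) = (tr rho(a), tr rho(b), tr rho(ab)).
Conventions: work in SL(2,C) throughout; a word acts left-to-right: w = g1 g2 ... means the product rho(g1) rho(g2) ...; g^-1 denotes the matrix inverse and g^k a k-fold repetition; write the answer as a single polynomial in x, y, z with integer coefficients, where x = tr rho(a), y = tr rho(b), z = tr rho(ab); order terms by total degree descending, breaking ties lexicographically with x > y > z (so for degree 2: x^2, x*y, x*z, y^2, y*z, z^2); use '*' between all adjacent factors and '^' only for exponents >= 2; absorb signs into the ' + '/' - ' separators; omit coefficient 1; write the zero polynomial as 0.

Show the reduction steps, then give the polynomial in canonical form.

reduce: tr(b^2) = tr(b) tr(b) - tr(1)   [square of b] = y^2 - 2
so tr(b^3) = tr(b) tr(b^2) - tr(b)   [square of b] = y^3 - 3*y
tr(b a b) = tr(b) tr(a b) - tr(a)   [square of b] = y*z - x
tr(b^3 a) = tr(b) tr(b a b) - tr(b a)   [square of b] = y^2*z - x*y - z
tr(a^-1 b^3) = tr(b^3) tr(a) - tr(b^3 a)   [inverse elimination on a] = x*y^3 - y^2*z - 2*x*y + z

x*y^3 - y^2*z - 2*x*y + z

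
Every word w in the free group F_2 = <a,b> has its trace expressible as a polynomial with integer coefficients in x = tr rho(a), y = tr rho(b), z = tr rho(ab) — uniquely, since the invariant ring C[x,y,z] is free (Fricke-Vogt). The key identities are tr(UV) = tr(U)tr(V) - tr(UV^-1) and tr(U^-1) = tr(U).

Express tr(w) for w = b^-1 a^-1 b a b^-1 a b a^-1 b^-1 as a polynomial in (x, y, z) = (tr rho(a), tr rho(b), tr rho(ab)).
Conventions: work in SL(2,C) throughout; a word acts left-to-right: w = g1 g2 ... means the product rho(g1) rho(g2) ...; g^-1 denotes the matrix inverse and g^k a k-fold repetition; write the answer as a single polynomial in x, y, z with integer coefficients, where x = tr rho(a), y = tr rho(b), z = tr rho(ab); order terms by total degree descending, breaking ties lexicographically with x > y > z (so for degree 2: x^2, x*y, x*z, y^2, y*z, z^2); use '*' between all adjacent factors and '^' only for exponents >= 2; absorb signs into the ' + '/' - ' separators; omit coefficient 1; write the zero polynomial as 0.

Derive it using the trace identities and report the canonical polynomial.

x^2*y^3*z^2 - 2*x^3*y^2*z - 2*x*y^4*z - 2*x*y^2*z^3 + x^4*y + 2*x^2*y^3 + 3*x^2*y*z^2 + y^5 + 2*y^3*z^2 + y*z^4 - x^3*z + 4*x*y^2*z - x*z^3 - 5*x^2*y - 5*y^3 - 5*y*z^2 + 4*x*z + 5*y

trace(b^2 a) = trace(b) * trace(a b) - trace(a)   [square of b] = y*z - x
next, trace(b^2) = trace(b) * trace(b) - trace(1)   [square of b] = y^2 - 2
trace(b a^2 b) = trace(a) * trace(b^2 a) - trace(b^2)   [square of a] = x*y*z - x^2 - y^2 + 2
and trace(b a b a) = trace(b a) * trace(b a) - trace(1)   [split at a repeated b] = z^2 - 2
trace(b a^2 b a) = trace(a) * trace(b a b a) - trace(b a b)   [square of a] = x*z^2 - y*z - x
trace(a b a^-1 b a) = trace(b a^2 b) * trace(a) - trace(b a^2 b a)   [inverse elimination on a] = x^2*y*z - x^3 - x*y^2 - x*z^2 + y*z + 3*x
trace(a b a) = trace(a) * trace(b a) - trace(b)   [square of a] = x*z - y
trace(b a b a b) = trace(b) * trace(a b a b) - trace(a b a)   [square of b] = y*z^2 - x*z - y
and trace(b a b a b a) = trace(b a) * trace(b a b a) - trace(b^-1 a^-1)   [split at a repeated b] = z^3 - 3*z
next, trace(a b a^-1 b a b) = trace(b a b a b) * trace(a) - trace(b a b a b a)   [inverse elimination on a] = x*y*z^2 - x^2*z - z^3 - x*y + 3*z
next, trace(a b^-1 a b a^-1 b) = trace(a b a^-1 b a) * trace(b) - trace(a b a^-1 b a b)   [inverse elimination on b] = x^2*y^2*z - x^3*y - x*y^3 - 2*x*y*z^2 + x^2*z + y^2*z + z^3 + 4*x*y - 3*z
trace(a b^-1 a b a^-1 b^-1) = trace(a b^-1 a b a^-1) * trace(b) - trace(a b^-1 a b a^-1 b)   [inverse elimination on b] = -x^2*y^2*z + x^3*y + x*y^3 + 2*x*y*z^2 - x^2*z - y^2*z - z^3 - 3*x*y + 3*z
trace(a b a^2) = trace(a) * trace(a b a) - trace(a b)   [square of a] = x^2*z - x*y - z
trace(b a b a^2 b) = trace(b) * trace(a b a^2 b) - trace(a b a^2)   [square of b] = x*y*z^2 - x^2*z - y^2*z + z
and trace(b a b a^2 b a) = trace(a) * trace(b a b a b a) - trace(b a b a b)   [square of a] = x*z^3 - y*z^2 - 2*x*z + y
next, trace(a b a^2 b a^-1 b) = trace(b a b a^2 b) * trace(a) - trace(b a b a^2 b a)   [inverse elimination on a] = x^2*y*z^2 - x^3*z - x*y^2*z - x*z^3 + y*z^2 + 3*x*z - y
trace(a b a^-1 b^-1 a b a) = trace(a b a^2 b a^-1) * trace(b) - trace(a b a^2 b a^-1 b)   [inverse elimination on b] = -x^2*y*z^2 + x^3*z + 2*x*y^2*z + x*z^3 - x^2*y - y^3 - y*z^2 - 3*x*z + 3*y
trace(b a b a b a b) = trace(b) * trace(a b a b a b) - trace(a b a b a)   [square of b] = y*z^3 - x*z^2 - 2*y*z + x
trace(b a b a b a b a) = trace(b a b a) * trace(b a b a) - trace(1)   [split at a repeated b] = z^4 - 4*z^2 + 2
and trace(a b a b a b a^-1 b) = trace(b a b a b a b) * trace(a) - trace(b a b a b a b a)   [inverse elimination on a] = x*y*z^3 - x^2*z^2 - z^4 - 2*x*y*z + x^2 + 4*z^2 - 2
trace(a b a^-1 b^-1 a b a b) = trace(a b a b a b a^-1) * trace(b) - trace(a b a b a b a^-1 b)   [inverse elimination on b] = -x*y*z^3 + x^2*z^2 + y^2*z^2 + z^4 + x*y*z - x^2 - y^2 - 4*z^2 + 2
trace(a b a b^-1 a b a^-1 b^-1) = trace(a b a^-1 b^-1 a b a) * trace(b) - trace(a b a^-1 b^-1 a b a b)   [inverse elimination on b] = -x^2*y^2*z^2 + x^3*y*z + 2*x*y^3*z + 2*x*y*z^3 - x^2*y^2 - x^2*z^2 - y^4 - 2*y^2*z^2 - z^4 - 4*x*y*z + x^2 + 4*y^2 + 4*z^2 - 2
next, trace(b a b^-1 a b) = trace(a b^2 a) * trace(b) - trace(a b^2 a b)   [inverse elimination on b] = x*y^2*z - x^2*y - y^3 - y*z^2 + x*z + 3*y
trace(b a b^-1 a b a^-1 b^-2 a) = trace(a b a b^-1 a b a^-1 b^-1) * trace(b) - trace(a b a b^-1 a b a^-1)   [inverse elimination on b] = -x^2*y^3*z^2 + x^3*y^2*z + 2*x*y^4*z + 2*x*y^2*z^3 - x^2*y^3 - x^2*y*z^2 - y^5 - 2*y^3*z^2 - y*z^4 - 5*x*y^2*z + 2*x^2*y + 5*y^3 + 5*y*z^2 - x*z - 5*y
trace(b^-1 a^-1 b a b^-1 a b a^-1 b^-1) = trace(b a b^-1 a b a^-1 b^-2) * trace(a) - trace(b a b^-1 a b a^-1 b^-2 a)   [inverse elimination on a] = x^2*y^3*z^2 - 2*x^3*y^2*z - 2*x*y^4*z - 2*x*y^2*z^3 + x^4*y + 2*x^2*y^3 + 3*x^2*y*z^2 + y^5 + 2*y^3*z^2 + y*z^4 - x^3*z + 4*x*y^2*z - x*z^3 - 5*x^2*y - 5*y^3 - 5*y*z^2 + 4*x*z + 5*y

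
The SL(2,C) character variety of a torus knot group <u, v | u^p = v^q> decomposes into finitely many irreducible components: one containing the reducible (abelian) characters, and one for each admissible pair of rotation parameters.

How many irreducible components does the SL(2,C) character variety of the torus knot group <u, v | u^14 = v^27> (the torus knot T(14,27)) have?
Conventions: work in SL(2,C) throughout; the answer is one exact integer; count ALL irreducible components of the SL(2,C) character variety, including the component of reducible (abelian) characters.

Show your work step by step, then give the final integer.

170

For T(14,27): irreducibility forces the central element u^14 = v^27 to one of +I, -I.
On an irreducible component, tr(u) is locked at 2*cos(pi*alpha/14) for some alpha in 1..13, and tr(v) at 2*cos(pi*beta/27) for some beta in 1..26.
The two central values (-1)^alpha I and (-1)^beta I must be the same matrix, so alpha and beta share a parity.
Counting: 7 odd alphas x 13 odd betas + 6 even alphas x 13 even betas = 91 + 78 = 169.
components with irreducible characters: 169; plus the single component of reducible (abelian) characters: total 170.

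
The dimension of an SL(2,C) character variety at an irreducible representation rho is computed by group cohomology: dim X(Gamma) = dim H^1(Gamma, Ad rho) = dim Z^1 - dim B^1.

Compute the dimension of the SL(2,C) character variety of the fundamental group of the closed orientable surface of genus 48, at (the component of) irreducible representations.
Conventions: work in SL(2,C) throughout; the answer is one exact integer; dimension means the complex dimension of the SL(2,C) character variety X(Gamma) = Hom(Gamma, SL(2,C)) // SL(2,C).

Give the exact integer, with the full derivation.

282

The genus-48 surface group: 2g = 96 generators, one relator prod [a_i, b_i].
Before the relator condition, cocycle space has dim 3*96 = 288.
At an irreducible rho, H^2 = coker(d_2) vanishes (Poincare duality: H^2 is dual to H^0 = invariants = 0), so d_2 is surjective onto sl_2 and dim Z^1 = 288 - 3 = 285.
Coboundaries contribute dim B^1 = 3 (injective at irreducible rho).
dim X = dim H^1 = 285 - 3 = 282.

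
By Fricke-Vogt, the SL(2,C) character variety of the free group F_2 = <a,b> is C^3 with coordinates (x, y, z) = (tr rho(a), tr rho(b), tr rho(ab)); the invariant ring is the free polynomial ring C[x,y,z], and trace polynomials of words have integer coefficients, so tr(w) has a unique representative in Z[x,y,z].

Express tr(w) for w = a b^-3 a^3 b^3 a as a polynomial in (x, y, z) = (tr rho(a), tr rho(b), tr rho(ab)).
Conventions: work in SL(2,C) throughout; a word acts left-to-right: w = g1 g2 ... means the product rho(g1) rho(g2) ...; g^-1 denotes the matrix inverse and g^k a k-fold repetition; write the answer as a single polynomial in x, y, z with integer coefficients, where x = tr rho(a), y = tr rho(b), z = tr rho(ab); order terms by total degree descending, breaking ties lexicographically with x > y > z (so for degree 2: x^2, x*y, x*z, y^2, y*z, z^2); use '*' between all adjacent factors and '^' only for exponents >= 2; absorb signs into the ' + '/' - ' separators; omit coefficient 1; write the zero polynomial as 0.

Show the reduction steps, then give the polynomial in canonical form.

trace(a^2 b) = trace(a) trace(b a) - trace(b)   [square of a] = x*z - y
trace(a^2) = trace(a) trace(a) - trace(1)   [square of a] = x^2 - 2
trace(a^2 b^2) = trace(b) trace(a^2 b) - trace(a^2)   [square of b] = x*y*z - x^2 - y^2 + 2
trace(b^3 a^2) = trace(b) trace(a^2 b^2) - trace(a^2 b)   [square of b] = x*y^2*z - x^2*y - y^3 - x*z + 3*y
trace(a b^2) = trace(b) trace(a b) - trace(a)   [square of b] = y*z - x
trace(b^3 a) = trace(b) trace(a b^2) - trace(a b)   [square of b] = y^2*z - x*y - z
trace(a^2 b^3 a) = trace(a) trace(b^3 a^2) - trace(b^3 a)   [square of a] = x^2*y^2*z - x^3*y - x*y^3 - x^2*z - y^2*z + 4*x*y + z
trace(a^2 b^3 a^2) = trace(a) trace(a^2 b^3 a) - trace(a^2 b^3)   [square of a] = x^3*y^2*z - x^4*y - x^2*y^3 - x^3*z - 2*x*y^2*z + 5*x^2*y + y^3 + 2*x*z - 3*y
trace(a^3 b^3 a^2) = trace(a) trace(a^2 b^3 a^2) - trace(a^2 b^3 a)   [square of a] = x^4*y^2*z - x^5*y - x^3*y^3 - x^4*z - 3*x^2*y^2*z + 6*x^3*y + 2*x*y^3 + 3*x^2*z + y^2*z - 7*x*y - z
trace(b a b a) = trace(a b) trace(a b) - trace(1)   [split at a repeated a] = z^2 - 2
trace(a b a b a) = trace(a) trace(b a b a) - trace(b a b)   [square of a] = x*z^2 - y*z - x
trace(a b a^3 b) = trace(a) trace(a b a b a) - trace(a b a b)   [square of a] = x^2*z^2 - x*y*z - x^2 - z^2 + 2
trace(a^2 b a) = trace(a) trace(a b a) - trace(a b)   [square of a] = x^2*z - x*y - z
trace(a b a^3) = trace(a) trace(a^2 b a) - trace(a^2 b)   [square of a] = x^3*z - x^2*y - 2*x*z + y
trace(b a b a^3 b) = trace(b) trace(a b a^3 b) - trace(a b a^3)   [square of b] = x^2*y*z^2 - x^3*z - x*y^2*z - y*z^2 + 2*x*z + y
trace(b a^3 b^3 a) = trace(b) trace(b a b a^3 b) - trace(b a b a^3)   [square of b] = x^2*y^2*z^2 - x^3*y*z - x*y^3*z - x^2*z^2 - y^2*z^2 + 3*x*y*z + x^2 + y^2 + z^2 - 2
trace(a^3) = trace(a) trace(a^2) - trace(a)   [square of a] = x^3 - 3*x
trace(b^2 a^3) = trace(b) trace(a^3 b) - trace(a^3)   [square of b] = x^2*y*z - x^3 - x*y^2 - y*z + 3*x
trace(b a^3 b^3) = trace(b) trace(b^2 a^3 b) - trace(b^2 a^3)   [square of b] = x^2*y^3*z - x^3*y^2 - x*y^4 - 2*x^2*y*z - y^3*z + x^3 + 5*x*y^2 + 2*y*z - 3*x
trace(a^3 b^3 a^2 b) = trace(a) trace(b a^3 b^3 a) - trace(b a^3 b^3)   [square of a] = x^3*y^2*z^2 - x^4*y*z - 2*x^2*y^3*z + x^3*y^2 - x^3*z^2 + x*y^4 - x*y^2*z^2 + 5*x^2*y*z + y^3*z - 4*x*y^2 + x*z^2 - 2*y*z + x
trace(a^3 b^3 a^2 b^-1) = trace(a^3 b^3 a^2) trace(b) - trace(a^3 b^3 a^2 b)   [inverse elimination on b] = x^4*y^3*z - x^5*y^2 - x^3*y^4 - x^3*y^2*z^2 - x^2*y^3*z + 5*x^3*y^2 + x^3*z^2 + x*y^4 + x*y^2*z^2 - 2*x^2*y*z - 3*x*y^2 - x*z^2 + y*z - x
trace(a^3 b^3 a^2 b^-2) = trace(a^3 b^3 a^2 b^-1) trace(b) - trace(a^3 b^3 a^2)   [inverse elimination on b] = x^4*y^4*z - x^5*y^3 - x^3*y^5 - x^3*y^3*z^2 - x^4*y^2*z - x^2*y^4*z + x^5*y + 6*x^3*y^3 + x^3*y*z^2 + x*y^5 + x*y^3*z^2 + x^4*z + x^2*y^2*z - 6*x^3*y - 5*x*y^3 - x*y*z^2 - 3*x^2*z + 6*x*y + z
trace(a b^-3 a^3 b^3 a) = trace(a^3 b^3 a^2 b^-2) trace(b) - trace(a^3 b^3 a^2 b^-1)   [inverse elimination on b] = x^4*y^5*z - x^5*y^4 - x^3*y^6 - x^3*y^4*z^2 - 2*x^4*y^3*z - x^2*y^5*z + 2*x^5*y^2 + 7*x^3*y^4 + 2*x^3*y^2*z^2 + x*y^6 + x*y^4*z^2 + x^4*y*z + 2*x^2*y^3*z - 11*x^3*y^2 - x^3*z^2 - 6*x*y^4 - 2*x*y^2*z^2 - x^2*y*z + 9*x*y^2 + x*z^2 + x

x^4*y^5*z - x^5*y^4 - x^3*y^6 - x^3*y^4*z^2 - 2*x^4*y^3*z - x^2*y^5*z + 2*x^5*y^2 + 7*x^3*y^4 + 2*x^3*y^2*z^2 + x*y^6 + x*y^4*z^2 + x^4*y*z + 2*x^2*y^3*z - 11*x^3*y^2 - x^3*z^2 - 6*x*y^4 - 2*x*y^2*z^2 - x^2*y*z + 9*x*y^2 + x*z^2 + x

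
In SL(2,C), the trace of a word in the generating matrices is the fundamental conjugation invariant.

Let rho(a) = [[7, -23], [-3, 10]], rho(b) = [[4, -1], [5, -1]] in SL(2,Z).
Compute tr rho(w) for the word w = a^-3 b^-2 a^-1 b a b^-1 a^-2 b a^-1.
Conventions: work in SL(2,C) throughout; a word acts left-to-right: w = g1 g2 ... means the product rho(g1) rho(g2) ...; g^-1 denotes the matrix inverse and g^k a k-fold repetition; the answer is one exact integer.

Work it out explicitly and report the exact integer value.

rho(a^-1) = [[10, 23], [3, 7]]
... * rho(a^-1) = [[10, 23], [3, 7]]  ->  [[169, 391], [51, 118]]
... * rho(a^-1) = [[10, 23], [3, 7]]  ->  [[2863, 6624], [864, 1999]]
... * rho(b^-1) = [[-1, 1], [-5, 4]]  ->  [[-35983, 29359], [-10859, 8860]]
... * rho(b^-1) = [[-1, 1], [-5, 4]]  ->  [[-110812, 81453], [-33441, 24581]]
... * rho(a^-1) = [[10, 23], [3, 7]]  ->  [[-863761, -1978505], [-260667, -597076]]
... * rho(b) = [[4, -1], [5, -1]]  ->  [[-13347569, 2842266], [-4028048, 857743]]
... * rho(a) = [[7, -23], [-3, 10]]  ->  [[-101959781, 335416747], [-30769565, 101222534]]
... * rho(b^-1) = [[-1, 1], [-5, 4]]  ->  [[-1575123954, 1239707207], [-475343105, 374120571]]
... * rho(a^-1) = [[10, 23], [3, 7]]  ->  [[-12032117919, -27549900493], [-3631069337, -8314047418]]
... * rho(a^-1) = [[10, 23], [3, 7]]  ->  [[-202970880669, -469588015588], [-61252835624, -141712926677]]
... * rho(b) = [[4, -1], [5, -1]]  ->  [[-3159823600616, 672558896257], [-953575975881, 202965762301]]
... * rho(a^-1) = [[10, 23], [3, 7]]  ->  [[-29580559317389, -67968030540369], [-8926862471907, -20511487109156]]
tr = -29580559317389 + -20511487109156 = -50092046426545

-50092046426545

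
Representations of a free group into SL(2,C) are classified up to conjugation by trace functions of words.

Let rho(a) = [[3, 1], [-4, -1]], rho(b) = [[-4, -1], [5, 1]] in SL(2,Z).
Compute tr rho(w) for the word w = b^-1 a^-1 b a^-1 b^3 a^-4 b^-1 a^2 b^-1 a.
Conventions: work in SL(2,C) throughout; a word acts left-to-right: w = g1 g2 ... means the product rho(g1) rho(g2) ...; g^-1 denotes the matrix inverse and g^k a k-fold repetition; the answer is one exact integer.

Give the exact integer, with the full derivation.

rho(b^-1) = [[1, 1], [-5, -4]]
... * rho(a^-1) = [[-1, -1], [4, 3]]  ->  [[3, 2], [-11, -7]]
... * rho(b) = [[-4, -1], [5, 1]]  ->  [[-2, -1], [9, 4]]
... * rho(a^-1) = [[-1, -1], [4, 3]]  ->  [[-2, -1], [7, 3]]
... * rho(b) = [[-4, -1], [5, 1]]  ->  [[3, 1], [-13, -4]]
... * rho(b) = [[-4, -1], [5, 1]]  ->  [[-7, -2], [32, 9]]
... * rho(b) = [[-4, -1], [5, 1]]  ->  [[18, 5], [-83, -23]]
... * rho(a^-1) = [[-1, -1], [4, 3]]  ->  [[2, -3], [-9, 14]]
... * rho(a^-1) = [[-1, -1], [4, 3]]  ->  [[-14, -11], [65, 51]]
... * rho(a^-1) = [[-1, -1], [4, 3]]  ->  [[-30, -19], [139, 88]]
... * rho(a^-1) = [[-1, -1], [4, 3]]  ->  [[-46, -27], [213, 125]]
... * rho(b^-1) = [[1, 1], [-5, -4]]  ->  [[89, 62], [-412, -287]]
... * rho(a) = [[3, 1], [-4, -1]]  ->  [[19, 27], [-88, -125]]
... * rho(a) = [[3, 1], [-4, -1]]  ->  [[-51, -8], [236, 37]]
... * rho(b^-1) = [[1, 1], [-5, -4]]  ->  [[-11, -19], [51, 88]]
... * rho(a) = [[3, 1], [-4, -1]]  ->  [[43, 8], [-199, -37]]
tr = 43 + -37 = 6

6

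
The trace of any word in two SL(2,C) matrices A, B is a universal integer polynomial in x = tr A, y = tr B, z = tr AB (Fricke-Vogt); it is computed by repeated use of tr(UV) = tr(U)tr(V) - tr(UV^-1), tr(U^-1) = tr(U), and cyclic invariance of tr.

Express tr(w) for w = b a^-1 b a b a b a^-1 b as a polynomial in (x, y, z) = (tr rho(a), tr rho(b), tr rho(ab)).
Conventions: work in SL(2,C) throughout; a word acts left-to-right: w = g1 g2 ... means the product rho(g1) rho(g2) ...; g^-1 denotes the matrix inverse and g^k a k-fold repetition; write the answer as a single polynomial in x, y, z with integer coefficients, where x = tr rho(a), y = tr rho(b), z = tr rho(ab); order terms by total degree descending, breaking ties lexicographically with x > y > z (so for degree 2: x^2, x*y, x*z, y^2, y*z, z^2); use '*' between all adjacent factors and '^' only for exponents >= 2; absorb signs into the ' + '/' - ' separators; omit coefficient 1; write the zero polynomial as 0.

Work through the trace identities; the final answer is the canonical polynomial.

x^2*y^3*z^2 - x^3*y^2*z - 2*x*y^2*z^3 - x^2*y^3 + y*z^4 + x^3*z + 4*x*y^2*z + x*z^3 + x^2*y - 3*y*z^2 - 4*x*z + y

and tr(a b a b) = tr(a b) * tr(a b) - tr(1)   [split at repeated a] = z^2 - 2
next, tr(a b a) = tr(a) * tr(b a) - tr(b) = x*z - y
and tr(b a b a b) = tr(b) * tr(a b a b) - tr(a b a) = y*z^2 - x*z - y
next, tr(b^2 a b a b) = tr(b) * tr(b a b a b) - tr(b a b a) = y^2*z^2 - x*y*z - y^2 - z^2 + 2
next, tr(b^3 a b a b) = tr(b) * tr(b^2 a b a b) - tr(b^2 a b a) = y^3*z^2 - x*y^2*z - y^3 - 2*y*z^2 + x*z + 3*y
next, tr(a b a b a b) = tr(a b) * tr(a b a b) - tr(a^-1 b^-1)   [split at repeated a] = z^3 - 3*z
tr(b a b) = tr(b) * tr(a b) - tr(a) = y*z - x
tr(a b a b a) = tr(a) * tr(b a b a) - tr(b a b) = x*z^2 - y*z - x
and tr(b a b a b a b) = tr(b) * tr(a b a b a b) - tr(a b a b a) = y*z^3 - x*z^2 - 2*y*z + x
tr(b^3 a b a b a) = tr(b) * tr(b a b a b a b) - tr(b a b a b a) = y^2*z^3 - x*y*z^2 - 2*y^2*z - z^3 + x*y + 3*z
next, tr(b a b a b a^-1 b^2) = tr(b^3 a b a b) * tr(a) - tr(b^3 a b a b a) = x*y^3*z^2 - x^2*y^2*z - y^2*z^3 - x*y^3 - x*y*z^2 + x^2*z + 2*y^2*z + z^3 + 2*x*y - 3*z
tr(a b a b a b a b) = tr(b a b a b a) * tr(b a) - tr(a b a b)   [split at repeated b] = z^4 - 4*z^2 + 2
and tr(a b a b a b a) = tr(a) * tr(b a b a b a) - tr(b a b a b) = x*z^3 - y*z^2 - 2*x*z + y
tr(b^2 a b a b a b a) = tr(b) * tr(a b a b a b a b) - tr(a b a b a b a) = y*z^4 - x*z^3 - 3*y*z^2 + 2*x*z + y
tr(b a b a b a^-1 b^2 a) = tr(b^2 a b a b a b) * tr(a) - tr(b^2 a b a b a b a) = x*y^2*z^3 - x^2*y*z^2 - y*z^4 - 2*x*y^2*z + x^2*y + 3*y*z^2 + x*z - y
tr(b a^-1 b a b a b a^-1 b) = tr(b a b a b a^-1 b^2) * tr(a) - tr(b a b a b a^-1 b^2 a) = x^2*y^3*z^2 - x^3*y^2*z - 2*x*y^2*z^3 - x^2*y^3 + y*z^4 + x^3*z + 4*x*y^2*z + x*z^3 + x^2*y - 3*y*z^2 - 4*x*z + y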